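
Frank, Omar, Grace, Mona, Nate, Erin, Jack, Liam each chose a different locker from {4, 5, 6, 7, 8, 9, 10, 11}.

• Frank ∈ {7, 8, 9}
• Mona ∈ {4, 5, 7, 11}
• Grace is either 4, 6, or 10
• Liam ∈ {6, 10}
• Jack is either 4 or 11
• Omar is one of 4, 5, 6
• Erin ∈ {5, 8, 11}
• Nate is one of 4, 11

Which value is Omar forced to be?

Among the 8 variables, 9 fits only Frank (and all 8 values in {4, 5, 6, 7, 8, 9, 10, 11} must be used), so Frank = 9.
Among the 7 still-open variables, 7 fits only Mona (and all 7 values in {4, 5, 6, 7, 8, 10, 11} must be used), so Mona = 7.
Among the 6 still-open variables, 8 fits only Erin (and all 6 values in {4, 5, 6, 8, 10, 11} must be used), so Erin = 8.
The 5 still-open variables draw from only 5 values {4, 5, 6, 10, 11}, so each is used; only Omar can be 5, hence Omar = 5.

5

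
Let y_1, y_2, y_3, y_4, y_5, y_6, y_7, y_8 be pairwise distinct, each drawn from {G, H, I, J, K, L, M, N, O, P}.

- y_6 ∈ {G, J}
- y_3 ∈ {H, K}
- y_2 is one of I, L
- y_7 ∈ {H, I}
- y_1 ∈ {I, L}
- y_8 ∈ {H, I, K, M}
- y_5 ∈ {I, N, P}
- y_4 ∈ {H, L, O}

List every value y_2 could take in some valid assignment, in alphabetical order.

I, L

y_1 and y_2 share exactly the 2 values {I, L}; by pigeonhole those values go to them, so strike I, L from y_4, y_5, y_7, y_8.
That leaves y_7 = H. Eliminate H elsewhere: y_3, y_4, y_8.
y_3 must be K (only option left). Remove K from y_8.
y_4's domain is down to {O}, so y_4 = O.
y_8's domain is down to {M}, so y_8 = M.
No further eliminations apply; y_2 can still be any of I, L.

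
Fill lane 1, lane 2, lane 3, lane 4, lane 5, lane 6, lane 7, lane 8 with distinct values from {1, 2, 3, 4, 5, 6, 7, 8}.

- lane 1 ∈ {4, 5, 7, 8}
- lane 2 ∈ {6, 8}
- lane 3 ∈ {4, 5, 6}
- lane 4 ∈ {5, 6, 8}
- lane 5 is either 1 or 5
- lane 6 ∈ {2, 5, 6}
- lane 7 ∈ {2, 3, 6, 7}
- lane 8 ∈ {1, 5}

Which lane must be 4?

lane 3

The 8 variables together cover exactly {1, 2, 3, 4, 5, 6, 7, 8} — 8 values for 8 variables — and 3 appears only in lane 7's list, so lane 7 = 3.
Among the 7 still-open variables, 2 fits only lane 6 (and all 7 values in {1, 2, 4, 5, 6, 7, 8} must be used), so lane 6 = 2.
Among the 6 still-open variables, 7 fits only lane 1 (and all 6 values in {1, 4, 5, 6, 7, 8} must be used), so lane 1 = 7.
The 5 still-open variables draw from only 5 values {1, 4, 5, 6, 8}, so each is used; only lane 3 can be 4, hence lane 3 = 4.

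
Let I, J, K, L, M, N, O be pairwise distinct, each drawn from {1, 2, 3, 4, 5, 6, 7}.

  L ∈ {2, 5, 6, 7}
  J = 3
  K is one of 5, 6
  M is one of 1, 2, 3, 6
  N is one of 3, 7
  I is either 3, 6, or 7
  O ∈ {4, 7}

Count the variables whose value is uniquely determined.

J has just one choice, so J = 3. Strike 3 from I, M, N.
N has just one choice, so N = 7. Remove 7 from I, L, O.
O's domain is down to {4}, so O = 4.
I has just one choice, so I = 6. So K, L, M can't be 6.
K has just one choice, so K = 5. Strike 5 from L.
That leaves L = 2. Strike 2 from M.
M's domain is down to {1}, so M = 1.
Every variable is fixed: I=6, J=3, K=5, L=2, M=1, N=7, O=4. That makes 7.

7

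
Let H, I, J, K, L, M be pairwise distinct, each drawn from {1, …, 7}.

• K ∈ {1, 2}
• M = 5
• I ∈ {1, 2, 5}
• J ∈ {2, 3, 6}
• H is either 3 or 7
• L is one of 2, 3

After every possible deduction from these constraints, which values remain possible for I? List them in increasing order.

1, 2

M must be 5 (only option left). So I can't be 5.
The 5 still-open variables together cover exactly {1, 2, 3, 6, 7} — 5 values for 5 variables — and 6 appears only in J's list, so J = 6.
The 4 still-open variables draw from only 4 values {1, 2, 3, 7}, so each is used; only H can be 7, hence H = 7.
The 3 still-open variables draw from only 3 values {1, 2, 3}, so each is used; only L can be 3, hence L = 3.
No further eliminations apply; I can still be any of 1, 2.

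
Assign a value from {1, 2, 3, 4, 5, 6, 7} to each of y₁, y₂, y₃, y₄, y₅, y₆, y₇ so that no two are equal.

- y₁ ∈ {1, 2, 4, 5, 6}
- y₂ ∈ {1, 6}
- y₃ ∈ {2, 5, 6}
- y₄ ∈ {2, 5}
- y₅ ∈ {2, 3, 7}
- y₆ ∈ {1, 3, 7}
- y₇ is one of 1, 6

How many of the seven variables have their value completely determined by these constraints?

The 7 variables draw from only 7 values {1, 2, 3, 4, 5, 6, 7}, so each is used; only y₁ can be 4, hence y₁ = 4.
y₂ and y₇ share exactly the 2 values {1, 6}; by pigeonhole those values go to them, so strike 1, 6 from y₃, y₆.
The 2 variables y₃ and y₄ are confined to {2, 5}, which locks those values in; drop them from y₅.
Determined: y₁=4. The other variables each still have more than one consistent value. That makes 1.

1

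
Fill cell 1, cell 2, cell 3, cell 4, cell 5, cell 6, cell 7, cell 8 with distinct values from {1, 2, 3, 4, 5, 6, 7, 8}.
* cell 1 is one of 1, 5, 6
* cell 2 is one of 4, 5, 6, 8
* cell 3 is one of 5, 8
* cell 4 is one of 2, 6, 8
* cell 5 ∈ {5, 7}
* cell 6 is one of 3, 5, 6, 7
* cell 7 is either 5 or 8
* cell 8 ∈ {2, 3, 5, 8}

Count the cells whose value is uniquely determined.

Among the 8 variables, 1 fits only cell 1 (and all 8 values in {1, 2, 3, 4, 5, 6, 7, 8} must be used), so cell 1 = 1.
Among the 7 still-open variables, 4 fits only cell 2 (and all 7 values in {2, 3, 4, 5, 6, 7, 8} must be used), so cell 2 = 4.
The 2 variables cell 3 and cell 7 are confined to {5, 8}, which locks those values in; drop them from cell 4, cell 5, cell 6, cell 8.
cell 5 must be 7 (only option left). So cell 6 can't be 7.
Determined: cell 1=1, cell 2=4, cell 5=7. The other cells each still have more than one consistent value. That makes 3.

3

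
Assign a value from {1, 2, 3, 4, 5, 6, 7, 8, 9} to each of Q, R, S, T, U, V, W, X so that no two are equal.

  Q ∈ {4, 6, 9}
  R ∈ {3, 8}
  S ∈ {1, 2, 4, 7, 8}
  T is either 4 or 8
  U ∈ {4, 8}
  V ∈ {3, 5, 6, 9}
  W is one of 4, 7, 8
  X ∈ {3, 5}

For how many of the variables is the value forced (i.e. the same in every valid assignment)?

T and U share exactly the 2 values {4, 8}; by pigeonhole those values go to them, so strike 4, 8 from Q, R, S, W.
R's domain is down to {3}, so R = 3. Eliminate 3 elsewhere: V, X.
W's domain is down to {7}, so W = 7. Eliminate 7 elsewhere: S.
That leaves X = 5. So V can't be 5.
Determined: R=3, W=7, X=5. The other variables each still have more than one consistent value. That makes 3.

3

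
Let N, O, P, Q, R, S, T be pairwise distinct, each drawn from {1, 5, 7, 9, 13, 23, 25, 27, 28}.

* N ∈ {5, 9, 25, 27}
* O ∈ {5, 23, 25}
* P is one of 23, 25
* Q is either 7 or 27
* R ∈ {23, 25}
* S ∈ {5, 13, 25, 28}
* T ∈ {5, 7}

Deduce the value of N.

P and R share exactly the 2 values {23, 25}; by pigeonhole those values go to them, so strike 23, 25 from N, O, S.
O has just one choice, so O = 5. Remove 5 from N, S, T.
T's domain is down to {7}, so T = 7. Strike 7 from Q.
That leaves Q = 27. Eliminate 27 elsewhere: N.
So N = 9.

9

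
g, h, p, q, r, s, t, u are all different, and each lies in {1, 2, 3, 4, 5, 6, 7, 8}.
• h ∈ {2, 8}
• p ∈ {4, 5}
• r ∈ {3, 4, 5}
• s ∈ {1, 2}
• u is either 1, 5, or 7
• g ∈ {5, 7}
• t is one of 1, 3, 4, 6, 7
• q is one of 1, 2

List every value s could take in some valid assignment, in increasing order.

1, 2

The 8 variables draw from only 8 values {1, 2, 3, 4, 5, 6, 7, 8}, so each is used; only t can be 6, hence t = 6.
Among the 7 still-open variables, 3 fits only r (and all 7 values in {1, 2, 3, 4, 5, 7, 8} must be used), so r = 3.
The 6 still-open variables draw from only 6 values {1, 2, 4, 5, 7, 8}, so each is used; only p can be 4, hence p = 4.
The 5 still-open variables together cover exactly {1, 2, 5, 7, 8} — 5 values for 5 variables — and 8 appears only in h's list, so h = 8.
q and s between them cover only {1, 2} — a naked pair. Remove those values from u.
No further eliminations apply; s can still be any of 1, 2.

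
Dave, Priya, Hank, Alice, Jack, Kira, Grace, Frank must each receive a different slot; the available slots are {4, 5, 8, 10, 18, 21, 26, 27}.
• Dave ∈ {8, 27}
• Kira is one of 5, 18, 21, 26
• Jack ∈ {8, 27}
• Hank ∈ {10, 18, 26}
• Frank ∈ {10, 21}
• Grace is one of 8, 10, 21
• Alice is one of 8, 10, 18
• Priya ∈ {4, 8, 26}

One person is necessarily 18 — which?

The 8 variables draw from only 8 values {4, 5, 8, 10, 18, 21, 26, 27}, so each is used; only Priya can be 4, hence Priya = 4.
Among the 7 still-open variables, 5 fits only Kira (and all 7 values in {5, 8, 10, 18, 21, 26, 27} must be used), so Kira = 5.
The 6 still-open variables draw from only 6 values {8, 10, 18, 21, 26, 27}, so each is used; only Hank can be 26, hence Hank = 26.
The 5 still-open variables together cover exactly {8, 10, 18, 21, 27} — 5 values for 5 variables — and 18 appears only in Alice's list, so Alice = 18.

Alice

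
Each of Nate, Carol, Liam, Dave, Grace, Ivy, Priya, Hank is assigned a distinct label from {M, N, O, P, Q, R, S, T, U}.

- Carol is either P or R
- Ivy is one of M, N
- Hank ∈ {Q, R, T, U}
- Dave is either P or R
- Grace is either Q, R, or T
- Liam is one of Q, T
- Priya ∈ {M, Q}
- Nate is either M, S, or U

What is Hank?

U

Among the 8 variables, N fits only Ivy (and all 8 values in {M, N, P, Q, R, S, T, U} must be used), so Ivy = N.
The 7 still-open variables draw from only 7 values {M, P, Q, R, S, T, U}, so each is used; only Nate can be S, hence Nate = S.
The 6 still-open variables together cover exactly {M, P, Q, R, T, U} — 6 values for 6 variables — and M appears only in Priya's list, so Priya = M.
Among the 5 still-open variables, U fits only Hank (and all 5 values in {P, Q, R, T, U} must be used), so Hank = U.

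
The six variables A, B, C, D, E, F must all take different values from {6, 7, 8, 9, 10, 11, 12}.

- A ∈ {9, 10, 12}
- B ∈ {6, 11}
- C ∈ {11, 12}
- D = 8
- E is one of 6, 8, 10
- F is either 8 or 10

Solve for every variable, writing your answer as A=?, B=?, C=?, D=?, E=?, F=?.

A=9, B=11, C=12, D=8, E=6, F=10

D must be 8 (only option left). Eliminate 8 elsewhere: E, F.
F's domain is down to {10}, so F = 10. So A, E can't be 10.
E's domain is down to {6}, so E = 6. Eliminate 6 elsewhere: B.
B's domain is down to {11}, so B = 11. Strike 11 from C.
C must be 12 (only option left). Remove 12 from A.
A's domain is down to {9}, so A = 9.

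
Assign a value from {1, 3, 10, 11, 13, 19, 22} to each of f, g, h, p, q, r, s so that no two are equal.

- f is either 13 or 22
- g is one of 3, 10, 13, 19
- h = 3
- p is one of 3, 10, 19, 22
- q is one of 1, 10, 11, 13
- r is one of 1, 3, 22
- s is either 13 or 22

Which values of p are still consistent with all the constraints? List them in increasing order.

10, 19

h has just one choice, so h = 3. Strike 3 from g, p, r.
The 6 still-open variables together cover exactly {1, 10, 11, 13, 19, 22} — 6 values for 6 variables — and 11 appears only in q's list, so q = 11.
Among the 5 still-open variables, 1 fits only r (and all 5 values in {1, 10, 13, 19, 22} must be used), so r = 1.
f and s share exactly the 2 values {13, 22}; by pigeonhole those values go to them, so strike 13, 22 from g, p.
No further eliminations apply; p can still be any of 10, 19.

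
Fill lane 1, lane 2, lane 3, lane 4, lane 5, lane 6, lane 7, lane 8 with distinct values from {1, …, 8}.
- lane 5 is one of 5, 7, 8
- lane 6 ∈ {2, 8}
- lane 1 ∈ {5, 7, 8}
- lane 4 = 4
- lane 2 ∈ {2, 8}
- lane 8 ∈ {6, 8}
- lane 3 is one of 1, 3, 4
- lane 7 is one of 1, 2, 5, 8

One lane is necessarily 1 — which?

lane 4 has just one choice, so lane 4 = 4. So lane 3 can't be 4.
The 7 still-open variables draw from only 7 values {1, 2, 3, 5, 6, 7, 8}, so each is used; only lane 3 can be 3, hence lane 3 = 3.
The 6 still-open variables draw from only 6 values {1, 2, 5, 6, 7, 8}, so each is used; only lane 7 can be 1, hence lane 7 = 1.

lane 7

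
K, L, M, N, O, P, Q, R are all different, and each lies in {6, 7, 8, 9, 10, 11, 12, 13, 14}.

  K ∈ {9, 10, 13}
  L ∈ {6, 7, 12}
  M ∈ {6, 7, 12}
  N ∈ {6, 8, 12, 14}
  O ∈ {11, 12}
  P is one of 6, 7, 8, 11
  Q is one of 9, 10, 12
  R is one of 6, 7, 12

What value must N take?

L, M, R between them cover only {6, 7, 12} — a naked triple. Remove those values from N, O, P, Q.
O has just one choice, so O = 11. Eliminate 11 elsewhere: P.
P must be 8 (only option left). Remove 8 from N.
So N = 14.

14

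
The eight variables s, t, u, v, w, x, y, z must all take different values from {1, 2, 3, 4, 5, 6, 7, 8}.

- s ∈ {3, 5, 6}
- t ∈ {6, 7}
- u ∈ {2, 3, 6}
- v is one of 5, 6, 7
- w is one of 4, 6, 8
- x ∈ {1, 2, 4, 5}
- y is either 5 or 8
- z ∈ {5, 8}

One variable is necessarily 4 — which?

w

Among the 8 variables, 1 fits only x (and all 8 values in {1, 2, 3, 4, 5, 6, 7, 8} must be used), so x = 1.
The 7 still-open variables draw from only 7 values {2, 3, 4, 5, 6, 7, 8}, so each is used; only u can be 2, hence u = 2.
The 6 still-open variables draw from only 6 values {3, 4, 5, 6, 7, 8}, so each is used; only s can be 3, hence s = 3.
The 5 still-open variables draw from only 5 values {4, 5, 6, 7, 8}, so each is used; only w can be 4, hence w = 4.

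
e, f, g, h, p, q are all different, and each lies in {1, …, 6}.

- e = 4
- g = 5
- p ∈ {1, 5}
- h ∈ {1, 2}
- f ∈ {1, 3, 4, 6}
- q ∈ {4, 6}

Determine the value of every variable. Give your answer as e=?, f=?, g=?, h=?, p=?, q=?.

e must be 4 (only option left). Remove 4 from f, q.
g's domain is down to {5}, so g = 5. Strike 5 from p.
p's domain is down to {1}, so p = 1. Eliminate 1 elsewhere: f, h.
q must be 6 (only option left). Strike 6 from f.
f has just one choice, so f = 3.
h must be 2 (only option left).

e=4, f=3, g=5, h=2, p=1, q=6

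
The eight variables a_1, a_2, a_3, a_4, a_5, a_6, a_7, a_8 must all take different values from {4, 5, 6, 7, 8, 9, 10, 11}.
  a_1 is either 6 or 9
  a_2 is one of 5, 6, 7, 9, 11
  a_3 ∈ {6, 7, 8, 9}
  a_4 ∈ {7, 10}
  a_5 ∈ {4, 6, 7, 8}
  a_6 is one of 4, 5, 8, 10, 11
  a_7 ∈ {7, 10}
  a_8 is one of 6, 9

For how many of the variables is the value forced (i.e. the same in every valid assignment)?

a_1 and a_8 between them cover only {6, 9} — a naked pair. Remove those values from a_2, a_3, a_5.
a_4 and a_7 share exactly the 2 values {7, 10}; by pigeonhole those values go to them, so strike 7, 10 from a_2, a_3, a_5, a_6.
a_3 has just one choice, so a_3 = 8. Eliminate 8 elsewhere: a_5, a_6.
That leaves a_5 = 4. So a_6 can't be 4.
Determined: a_3=8, a_5=4. The other variables each still have more than one consistent value. That makes 2.

2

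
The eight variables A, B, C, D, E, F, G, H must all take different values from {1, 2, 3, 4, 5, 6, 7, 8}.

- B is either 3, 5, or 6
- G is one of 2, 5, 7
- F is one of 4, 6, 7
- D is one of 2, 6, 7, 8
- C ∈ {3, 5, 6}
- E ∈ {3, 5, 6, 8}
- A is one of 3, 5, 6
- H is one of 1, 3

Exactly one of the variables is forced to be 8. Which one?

Among the 8 variables, 1 fits only H (and all 8 values in {1, 2, 3, 4, 5, 6, 7, 8} must be used), so H = 1.
The 7 still-open variables draw from only 7 values {2, 3, 4, 5, 6, 7, 8}, so each is used; only F can be 4, hence F = 4.
A, B, C share exactly the 3 values {3, 5, 6}; by pigeonhole those values go to them, so strike 3, 5, 6 from D, E, G.
So 8 goes to E.

E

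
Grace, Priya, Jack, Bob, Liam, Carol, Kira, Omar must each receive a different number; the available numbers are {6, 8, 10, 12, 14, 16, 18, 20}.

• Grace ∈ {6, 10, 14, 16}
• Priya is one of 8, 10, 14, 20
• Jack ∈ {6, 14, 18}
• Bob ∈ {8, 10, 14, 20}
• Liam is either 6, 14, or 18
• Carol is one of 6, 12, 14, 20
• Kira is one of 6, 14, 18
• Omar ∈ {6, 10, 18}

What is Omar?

Among the 8 variables, 12 fits only Carol (and all 8 values in {6, 8, 10, 12, 14, 16, 18, 20} must be used), so Carol = 12.
The 7 still-open variables draw from only 7 values {6, 8, 10, 14, 16, 18, 20}, so each is used; only Grace can be 16, hence Grace = 16.
Jack, Liam, Kira between them cover only {6, 14, 18} — a naked triple. Remove those values from Priya, Bob, Omar.
So Omar = 10.

10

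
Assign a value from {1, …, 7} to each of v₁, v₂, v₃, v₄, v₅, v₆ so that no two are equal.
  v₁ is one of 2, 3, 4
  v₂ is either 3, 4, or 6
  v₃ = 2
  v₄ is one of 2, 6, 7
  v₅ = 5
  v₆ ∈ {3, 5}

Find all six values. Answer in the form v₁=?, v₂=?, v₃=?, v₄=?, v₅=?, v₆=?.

v₁=4, v₂=6, v₃=2, v₄=7, v₅=5, v₆=3

v₃'s domain is down to {2}, so v₃ = 2. Remove 2 from v₁, v₄.
v₅'s domain is down to {5}, so v₅ = 5. Remove 5 from v₆.
v₆ must be 3 (only option left). Eliminate 3 elsewhere: v₁, v₂.
That leaves v₁ = 4. Remove 4 from v₂.
v₂ must be 6 (only option left). Remove 6 from v₄.
v₄'s domain is down to {7}, so v₄ = 7.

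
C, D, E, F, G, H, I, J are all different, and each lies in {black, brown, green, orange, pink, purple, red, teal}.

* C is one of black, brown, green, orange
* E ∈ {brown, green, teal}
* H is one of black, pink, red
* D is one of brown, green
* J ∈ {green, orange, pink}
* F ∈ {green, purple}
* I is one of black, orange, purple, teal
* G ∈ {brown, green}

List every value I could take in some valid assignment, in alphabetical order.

The 8 variables draw from only 8 values {black, brown, green, orange, pink, purple, red, teal}, so each is used; only H can be red, hence H = red.
The 7 still-open variables draw from only 7 values {black, brown, green, orange, pink, purple, teal}, so each is used; only J can be pink, hence J = pink.
D and G between them cover only {brown, green} — a naked pair. Remove those values from C, E, F.
That leaves E = teal. Eliminate teal elsewhere: I.
F has just one choice, so F = purple. Remove purple from I.
No further eliminations apply; I can still be any of black, orange.

black, orange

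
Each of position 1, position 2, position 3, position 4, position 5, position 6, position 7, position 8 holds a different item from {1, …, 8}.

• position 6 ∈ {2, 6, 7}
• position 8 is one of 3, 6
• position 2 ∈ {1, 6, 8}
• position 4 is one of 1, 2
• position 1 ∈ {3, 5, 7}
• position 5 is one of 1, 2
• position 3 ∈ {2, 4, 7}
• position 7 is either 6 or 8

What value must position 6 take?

The 8 variables draw from only 8 values {1, 2, 3, 4, 5, 6, 7, 8}, so each is used; only position 3 can be 4, hence position 3 = 4.
The 7 still-open variables together cover exactly {1, 2, 3, 5, 6, 7, 8} — 7 values for 7 variables — and 5 appears only in position 1's list, so position 1 = 5.
The 6 still-open variables together cover exactly {1, 2, 3, 6, 7, 8} — 6 values for 6 variables — and 3 appears only in position 8's list, so position 8 = 3.
The 5 still-open variables draw from only 5 values {1, 2, 6, 7, 8}, so each is used; only position 6 can be 7, hence position 6 = 7.

7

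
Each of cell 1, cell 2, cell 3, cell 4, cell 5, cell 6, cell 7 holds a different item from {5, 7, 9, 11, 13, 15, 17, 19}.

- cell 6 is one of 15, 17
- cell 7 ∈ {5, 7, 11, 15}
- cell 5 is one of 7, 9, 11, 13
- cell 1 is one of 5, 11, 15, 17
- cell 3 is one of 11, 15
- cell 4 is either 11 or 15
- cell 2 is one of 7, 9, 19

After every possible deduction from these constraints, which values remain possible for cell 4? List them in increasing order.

The 2 variables cell 3 and cell 4 are confined to {11, 15}, which locks those values in; drop them from cell 1, cell 5, cell 6, cell 7.
cell 6 has just one choice, so cell 6 = 17. Strike 17 from cell 1.
cell 1's domain is down to {5}, so cell 1 = 5. Remove 5 from cell 7.
cell 7 has just one choice, so cell 7 = 7. Eliminate 7 elsewhere: cell 2, cell 5.
No further eliminations apply; cell 4 can still be any of 11, 15.

11, 15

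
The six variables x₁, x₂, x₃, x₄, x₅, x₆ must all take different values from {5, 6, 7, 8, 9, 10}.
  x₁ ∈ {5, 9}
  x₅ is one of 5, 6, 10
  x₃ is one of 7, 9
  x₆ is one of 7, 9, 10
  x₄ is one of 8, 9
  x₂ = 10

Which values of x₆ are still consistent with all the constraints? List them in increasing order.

x₂ must be 10 (only option left). Remove 10 from x₅, x₆.
The 5 still-open variables together cover exactly {5, 6, 7, 8, 9} — 5 values for 5 variables — and 6 appears only in x₅'s list, so x₅ = 6.
Among the 4 still-open variables, 5 fits only x₁ (and all 4 values in {5, 7, 8, 9} must be used), so x₁ = 5.
The 3 still-open variables together cover exactly {7, 8, 9} — 3 values for 3 variables — and 8 appears only in x₄'s list, so x₄ = 8.
No further eliminations apply; x₆ can still be any of 7, 9.

7, 9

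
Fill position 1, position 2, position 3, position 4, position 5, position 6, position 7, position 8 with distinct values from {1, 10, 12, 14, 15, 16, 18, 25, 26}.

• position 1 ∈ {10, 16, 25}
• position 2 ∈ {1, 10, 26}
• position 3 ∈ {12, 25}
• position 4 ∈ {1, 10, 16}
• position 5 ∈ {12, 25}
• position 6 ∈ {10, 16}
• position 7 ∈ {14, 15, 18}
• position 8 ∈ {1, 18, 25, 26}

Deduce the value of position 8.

The 2 variables position 3 and position 5 are confined to {12, 25}, which locks those values in; drop them from position 1, position 8.
position 1 and position 6 between them cover only {10, 16} — a naked pair. Remove those values from position 2, position 4.
position 4 must be 1 (only option left). Strike 1 from position 2, position 8.
position 2's domain is down to {26}, so position 2 = 26. So position 8 can't be 26.
So position 8 = 18.

18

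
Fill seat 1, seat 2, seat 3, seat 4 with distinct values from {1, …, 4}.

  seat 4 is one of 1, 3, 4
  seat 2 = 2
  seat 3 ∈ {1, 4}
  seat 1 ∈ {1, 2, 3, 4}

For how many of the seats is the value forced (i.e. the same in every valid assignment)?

seat 2 must be 2 (only option left). Strike 2 from seat 1.
Determined: seat 2=2. The other seats each still have more than one consistent value. That makes 1.

1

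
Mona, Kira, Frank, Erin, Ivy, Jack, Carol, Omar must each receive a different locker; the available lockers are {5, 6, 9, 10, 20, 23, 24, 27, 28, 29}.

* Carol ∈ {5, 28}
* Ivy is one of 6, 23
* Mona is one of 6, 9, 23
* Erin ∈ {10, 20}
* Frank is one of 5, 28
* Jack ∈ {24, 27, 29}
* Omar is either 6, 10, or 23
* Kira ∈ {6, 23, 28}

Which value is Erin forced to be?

Frank and Carol share exactly the 2 values {5, 28}; by pigeonhole those values go to them, so strike 5, 28 from Kira.
Kira and Ivy between them cover only {6, 23} — a naked pair. Remove those values from Mona, Omar.
That leaves Mona = 9.
Omar has just one choice, so Omar = 10. Remove 10 from Erin.
So Erin = 20.

20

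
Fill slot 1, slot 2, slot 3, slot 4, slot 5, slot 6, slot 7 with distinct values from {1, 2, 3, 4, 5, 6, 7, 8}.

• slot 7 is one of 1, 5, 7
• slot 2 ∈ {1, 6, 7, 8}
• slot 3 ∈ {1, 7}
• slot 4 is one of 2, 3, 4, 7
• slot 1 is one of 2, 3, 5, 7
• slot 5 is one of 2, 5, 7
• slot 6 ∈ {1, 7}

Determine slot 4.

The 2 variables slot 3 and slot 6 are confined to {1, 7}, which locks those values in; drop them from slot 1, slot 2, slot 4, slot 5, slot 7.
slot 7 has just one choice, so slot 7 = 5. Eliminate 5 elsewhere: slot 1, slot 5.
That leaves slot 5 = 2. Eliminate 2 elsewhere: slot 1, slot 4.
slot 1 has just one choice, so slot 1 = 3. Eliminate 3 elsewhere: slot 4.
So slot 4 = 4.

4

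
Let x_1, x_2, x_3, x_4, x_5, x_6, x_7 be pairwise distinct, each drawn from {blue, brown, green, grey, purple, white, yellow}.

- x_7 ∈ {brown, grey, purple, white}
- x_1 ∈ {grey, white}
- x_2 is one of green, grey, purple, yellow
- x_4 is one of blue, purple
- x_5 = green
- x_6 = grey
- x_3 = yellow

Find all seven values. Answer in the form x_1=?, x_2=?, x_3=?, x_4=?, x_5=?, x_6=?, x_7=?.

x_1=white, x_2=purple, x_3=yellow, x_4=blue, x_5=green, x_6=grey, x_7=brown

x_3 must be yellow (only option left). So x_2 can't be yellow.
x_5 has just one choice, so x_5 = green. So x_2 can't be green.
x_6 has just one choice, so x_6 = grey. Strike grey from x_1, x_2, x_7.
That leaves x_1 = white. So x_7 can't be white.
x_2's domain is down to {purple}, so x_2 = purple. Remove purple from x_4, x_7.
x_4 has just one choice, so x_4 = blue.
x_7 has just one choice, so x_7 = brown.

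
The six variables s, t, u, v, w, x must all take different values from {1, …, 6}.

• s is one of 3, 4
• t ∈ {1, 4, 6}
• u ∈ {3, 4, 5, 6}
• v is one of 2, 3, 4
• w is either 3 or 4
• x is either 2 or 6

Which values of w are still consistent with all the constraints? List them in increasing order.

3, 4

The 6 variables draw from only 6 values {1, 2, 3, 4, 5, 6}, so each is used; only t can be 1, hence t = 1.
The 5 still-open variables together cover exactly {2, 3, 4, 5, 6} — 5 values for 5 variables — and 5 appears only in u's list, so u = 5.
The 4 still-open variables together cover exactly {2, 3, 4, 6} — 4 values for 4 variables — and 6 appears only in x's list, so x = 6.
The 3 still-open variables draw from only 3 values {2, 3, 4}, so each is used; only v can be 2, hence v = 2.
No further eliminations apply; w can still be any of 3, 4.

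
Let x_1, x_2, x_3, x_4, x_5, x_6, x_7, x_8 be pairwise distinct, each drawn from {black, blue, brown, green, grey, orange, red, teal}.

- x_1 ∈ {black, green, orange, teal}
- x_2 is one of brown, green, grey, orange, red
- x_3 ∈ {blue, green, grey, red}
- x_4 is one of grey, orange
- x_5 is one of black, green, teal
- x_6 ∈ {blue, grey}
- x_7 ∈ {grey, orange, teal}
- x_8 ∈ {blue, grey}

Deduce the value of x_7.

teal

Among the 8 variables, brown fits only x_2 (and all 8 values in {black, blue, brown, green, grey, orange, red, teal} must be used), so x_2 = brown.
The 7 still-open variables draw from only 7 values {black, blue, green, grey, orange, red, teal}, so each is used; only x_3 can be red, hence x_3 = red.
The 2 variables x_6 and x_8 are confined to {blue, grey}, which locks those values in; drop them from x_4, x_7.
x_4's domain is down to {orange}, so x_4 = orange. Strike orange from x_1, x_7.
So x_7 = teal.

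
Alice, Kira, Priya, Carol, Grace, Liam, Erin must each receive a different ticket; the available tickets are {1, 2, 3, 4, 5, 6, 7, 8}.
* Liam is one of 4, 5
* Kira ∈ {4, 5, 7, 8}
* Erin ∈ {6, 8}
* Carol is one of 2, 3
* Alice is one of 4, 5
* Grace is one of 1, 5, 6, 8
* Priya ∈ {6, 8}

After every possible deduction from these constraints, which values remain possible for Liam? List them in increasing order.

4, 5

The 2 variables Alice and Liam are confined to {4, 5}, which locks those values in; drop them from Kira, Grace.
Priya and Erin between them cover only {6, 8} — a naked pair. Remove those values from Kira, Grace.
That leaves Kira = 7.
That leaves Grace = 1.
No further eliminations apply; Liam can still be any of 4, 5.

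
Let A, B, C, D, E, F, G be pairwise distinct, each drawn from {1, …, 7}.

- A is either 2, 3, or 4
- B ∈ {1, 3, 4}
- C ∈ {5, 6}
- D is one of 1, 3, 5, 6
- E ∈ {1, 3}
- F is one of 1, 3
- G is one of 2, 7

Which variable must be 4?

B

The 7 variables together cover exactly {1, 2, 3, 4, 5, 6, 7} — 7 values for 7 variables — and 7 appears only in G's list, so G = 7.
The 6 still-open variables draw from only 6 values {1, 2, 3, 4, 5, 6}, so each is used; only A can be 2, hence A = 2.
Among the 5 still-open variables, 4 fits only B (and all 5 values in {1, 3, 4, 5, 6} must be used), so B = 4.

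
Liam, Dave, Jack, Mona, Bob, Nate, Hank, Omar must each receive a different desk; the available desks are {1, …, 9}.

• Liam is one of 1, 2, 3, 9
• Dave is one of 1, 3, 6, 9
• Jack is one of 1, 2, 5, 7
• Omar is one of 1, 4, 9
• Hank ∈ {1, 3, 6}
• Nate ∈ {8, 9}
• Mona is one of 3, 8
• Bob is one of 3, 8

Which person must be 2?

Liam

Mona and Bob share exactly the 2 values {3, 8}; by pigeonhole those values go to them, so strike 3, 8 from Liam, Dave, Nate, Hank.
Nate's domain is down to {9}, so Nate = 9. Eliminate 9 elsewhere: Liam, Dave, Omar.
Dave and Hank share exactly the 2 values {1, 6}; by pigeonhole those values go to them, so strike 1, 6 from Liam, Jack, Omar.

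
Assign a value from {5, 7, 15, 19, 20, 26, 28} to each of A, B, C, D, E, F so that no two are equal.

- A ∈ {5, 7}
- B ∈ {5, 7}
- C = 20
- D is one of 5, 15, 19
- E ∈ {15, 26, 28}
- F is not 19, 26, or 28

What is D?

C has just one choice, so C = 20. Strike 20 from F.
The 2 variables A and B are confined to {5, 7}, which locks those values in; drop them from D, F.
F has just one choice, so F = 15. Remove 15 from D, E.
So D = 19.

19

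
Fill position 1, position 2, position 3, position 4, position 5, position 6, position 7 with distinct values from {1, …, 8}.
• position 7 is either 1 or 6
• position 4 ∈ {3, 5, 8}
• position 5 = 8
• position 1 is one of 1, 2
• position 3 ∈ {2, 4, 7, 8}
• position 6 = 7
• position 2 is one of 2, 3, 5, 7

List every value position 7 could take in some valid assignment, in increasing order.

1, 6

position 5 must be 8 (only option left). Strike 8 from position 3, position 4.
position 6 must be 7 (only option left). Strike 7 from position 2, position 3.
No further eliminations apply; position 7 can still be any of 1, 6.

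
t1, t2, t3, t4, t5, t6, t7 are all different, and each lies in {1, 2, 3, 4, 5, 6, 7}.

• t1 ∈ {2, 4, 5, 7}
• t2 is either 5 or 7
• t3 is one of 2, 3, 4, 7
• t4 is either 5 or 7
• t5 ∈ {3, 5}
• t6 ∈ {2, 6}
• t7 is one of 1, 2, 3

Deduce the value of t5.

3

The 7 variables together cover exactly {1, 2, 3, 4, 5, 6, 7} — 7 values for 7 variables — and 1 appears only in t7's list, so t7 = 1.
The 6 still-open variables draw from only 6 values {2, 3, 4, 5, 6, 7}, so each is used; only t6 can be 6, hence t6 = 6.
The 2 variables t2 and t4 are confined to {5, 7}, which locks those values in; drop them from t1, t3, t5.
So t5 = 3.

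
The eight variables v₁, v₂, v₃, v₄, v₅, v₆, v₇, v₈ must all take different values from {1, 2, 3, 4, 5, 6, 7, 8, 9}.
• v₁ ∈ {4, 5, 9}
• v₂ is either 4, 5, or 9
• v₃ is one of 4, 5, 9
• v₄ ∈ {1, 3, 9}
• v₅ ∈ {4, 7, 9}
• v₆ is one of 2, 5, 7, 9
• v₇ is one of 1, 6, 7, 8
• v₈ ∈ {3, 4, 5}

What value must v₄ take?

1

v₁, v₂, v₃ between them cover only {4, 5, 9} — a naked triple. Remove those values from v₄, v₅, v₆, v₈.
That leaves v₅ = 7. Eliminate 7 elsewhere: v₆, v₇.
v₆ must be 2 (only option left).
That leaves v₈ = 3. Remove 3 from v₄.
So v₄ = 1.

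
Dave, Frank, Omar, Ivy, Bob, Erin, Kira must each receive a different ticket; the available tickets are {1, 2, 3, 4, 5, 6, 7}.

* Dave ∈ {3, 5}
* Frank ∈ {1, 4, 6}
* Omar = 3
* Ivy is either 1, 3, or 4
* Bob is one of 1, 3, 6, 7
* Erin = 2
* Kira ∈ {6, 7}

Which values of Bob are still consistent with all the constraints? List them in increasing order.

Omar must be 3 (only option left). Remove 3 from Dave, Ivy, Bob.
That leaves Erin = 2.
Dave has just one choice, so Dave = 5.
No further eliminations apply; Bob can still be any of 1, 6, 7.

1, 6, 7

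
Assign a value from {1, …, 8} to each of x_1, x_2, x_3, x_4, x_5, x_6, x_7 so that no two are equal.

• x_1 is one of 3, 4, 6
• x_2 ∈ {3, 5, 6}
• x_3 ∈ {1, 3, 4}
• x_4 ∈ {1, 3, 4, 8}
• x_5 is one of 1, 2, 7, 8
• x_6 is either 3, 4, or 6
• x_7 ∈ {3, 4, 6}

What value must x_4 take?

x_1, x_6, x_7 between them cover only {3, 4, 6} — a naked triple. Remove those values from x_2, x_3, x_4.
That leaves x_2 = 5.
That leaves x_3 = 1. Strike 1 from x_4, x_5.
So x_4 = 8.

8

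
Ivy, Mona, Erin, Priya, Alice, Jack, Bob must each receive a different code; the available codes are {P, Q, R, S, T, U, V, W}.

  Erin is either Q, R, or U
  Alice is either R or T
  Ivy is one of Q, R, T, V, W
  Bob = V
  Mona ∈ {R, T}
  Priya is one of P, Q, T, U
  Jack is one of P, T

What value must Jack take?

Bob's domain is down to {V}, so Bob = V. So Ivy can't be V.
The 6 still-open variables together cover exactly {P, Q, R, T, U, W} — 6 values for 6 variables — and W appears only in Ivy's list, so Ivy = W.
Mona and Alice between them cover only {R, T} — a naked pair. Remove those values from Erin, Priya, Jack.
So Jack = P.

P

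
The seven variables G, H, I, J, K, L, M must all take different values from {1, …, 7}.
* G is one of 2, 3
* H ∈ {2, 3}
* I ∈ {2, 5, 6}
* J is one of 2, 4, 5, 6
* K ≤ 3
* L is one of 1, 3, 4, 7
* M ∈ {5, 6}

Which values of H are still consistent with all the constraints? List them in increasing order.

2, 3

Among the 7 variables, 7 fits only L (and all 7 values in {1, 2, 3, 4, 5, 6, 7} must be used), so L = 7.
The 6 still-open variables together cover exactly {1, 2, 3, 4, 5, 6} — 6 values for 6 variables — and 1 appears only in K's list, so K = 1.
Among the 5 still-open variables, 4 fits only J (and all 5 values in {2, 3, 4, 5, 6} must be used), so J = 4.
The 2 variables G and H are confined to {2, 3}, which locks those values in; drop them from I.
No further eliminations apply; H can still be any of 2, 3.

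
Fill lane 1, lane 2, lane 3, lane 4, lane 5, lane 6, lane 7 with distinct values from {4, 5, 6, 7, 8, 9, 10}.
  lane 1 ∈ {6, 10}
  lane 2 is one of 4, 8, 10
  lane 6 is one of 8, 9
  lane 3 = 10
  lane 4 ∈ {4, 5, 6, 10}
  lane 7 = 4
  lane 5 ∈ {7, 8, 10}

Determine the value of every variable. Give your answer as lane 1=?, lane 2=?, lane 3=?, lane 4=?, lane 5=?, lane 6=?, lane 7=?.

lane 1=6, lane 2=8, lane 3=10, lane 4=5, lane 5=7, lane 6=9, lane 7=4

lane 3 must be 10 (only option left). Strike 10 from lane 1, lane 2, lane 4, lane 5.
lane 7's domain is down to {4}, so lane 7 = 4. Remove 4 from lane 2, lane 4.
lane 1 must be 6 (only option left). Remove 6 from lane 4.
lane 2's domain is down to {8}, so lane 2 = 8. So lane 5, lane 6 can't be 8.
lane 4 has just one choice, so lane 4 = 5.
lane 5 must be 7 (only option left).
lane 6 must be 9 (only option left).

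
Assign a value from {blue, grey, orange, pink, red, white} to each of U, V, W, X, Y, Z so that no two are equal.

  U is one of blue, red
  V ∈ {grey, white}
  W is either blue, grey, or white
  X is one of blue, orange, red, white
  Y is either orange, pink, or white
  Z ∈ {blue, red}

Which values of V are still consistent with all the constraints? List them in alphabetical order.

The 6 variables draw from only 6 values {blue, grey, orange, pink, red, white}, so each is used; only Y can be pink, hence Y = pink.
Among the 5 still-open variables, orange fits only X (and all 5 values in {blue, grey, orange, red, white} must be used), so X = orange.
U and Z share exactly the 2 values {blue, red}; by pigeonhole those values go to them, so strike blue, red from W.
No further eliminations apply; V can still be any of grey, white.

grey, white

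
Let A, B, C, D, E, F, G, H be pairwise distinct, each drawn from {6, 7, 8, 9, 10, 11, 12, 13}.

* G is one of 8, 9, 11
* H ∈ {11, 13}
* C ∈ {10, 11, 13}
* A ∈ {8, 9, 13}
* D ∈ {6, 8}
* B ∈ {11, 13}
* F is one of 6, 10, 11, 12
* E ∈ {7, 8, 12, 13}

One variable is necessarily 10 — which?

Among the 8 variables, 7 fits only E (and all 8 values in {6, 7, 8, 9, 10, 11, 12, 13} must be used), so E = 7.
The 7 still-open variables draw from only 7 values {6, 8, 9, 10, 11, 12, 13}, so each is used; only F can be 12, hence F = 12.
Among the 6 still-open variables, 6 fits only D (and all 6 values in {6, 8, 9, 10, 11, 13} must be used), so D = 6.
Among the 5 still-open variables, 10 fits only C (and all 5 values in {8, 9, 10, 11, 13} must be used), so C = 10.

C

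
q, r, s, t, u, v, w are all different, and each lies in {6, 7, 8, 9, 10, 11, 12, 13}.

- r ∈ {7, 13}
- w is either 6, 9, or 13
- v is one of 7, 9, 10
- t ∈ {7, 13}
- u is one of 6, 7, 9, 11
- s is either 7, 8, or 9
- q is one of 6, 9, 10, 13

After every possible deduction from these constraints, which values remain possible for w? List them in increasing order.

Among the 7 variables, 8 fits only s (and all 7 values in {6, 7, 8, 9, 10, 11, 13} must be used), so s = 8.
The 6 still-open variables together cover exactly {6, 7, 9, 10, 11, 13} — 6 values for 6 variables — and 11 appears only in u's list, so u = 11.
r and t between them cover only {7, 13} — a naked pair. Remove those values from q, v, w.
No further eliminations apply; w can still be any of 6, 9.

6, 9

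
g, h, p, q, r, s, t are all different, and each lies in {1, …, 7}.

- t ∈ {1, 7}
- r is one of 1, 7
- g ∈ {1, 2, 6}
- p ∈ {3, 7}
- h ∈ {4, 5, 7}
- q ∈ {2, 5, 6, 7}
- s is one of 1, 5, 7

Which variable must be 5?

s

Among the 7 variables, 3 fits only p (and all 7 values in {1, 2, 3, 4, 5, 6, 7} must be used), so p = 3.
The 6 still-open variables together cover exactly {1, 2, 4, 5, 6, 7} — 6 values for 6 variables — and 4 appears only in h's list, so h = 4.
r and t between them cover only {1, 7} — a naked pair. Remove those values from g, q, s.
So 5 goes to s.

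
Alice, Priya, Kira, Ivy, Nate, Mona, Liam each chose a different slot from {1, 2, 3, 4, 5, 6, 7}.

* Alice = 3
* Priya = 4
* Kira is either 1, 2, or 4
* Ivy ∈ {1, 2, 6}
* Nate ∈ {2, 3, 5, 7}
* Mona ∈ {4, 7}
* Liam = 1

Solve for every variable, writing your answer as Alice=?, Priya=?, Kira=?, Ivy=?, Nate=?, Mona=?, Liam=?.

Alice's domain is down to {3}, so Alice = 3. Remove 3 from Nate.
Priya must be 4 (only option left). So Kira, Mona can't be 4.
Mona has just one choice, so Mona = 7. Eliminate 7 elsewhere: Nate.
Liam must be 1 (only option left). Strike 1 from Kira, Ivy.
Kira has just one choice, so Kira = 2. Remove 2 from Ivy, Nate.
That leaves Ivy = 6.
That leaves Nate = 5.

Alice=3, Priya=4, Kira=2, Ivy=6, Nate=5, Mona=7, Liam=1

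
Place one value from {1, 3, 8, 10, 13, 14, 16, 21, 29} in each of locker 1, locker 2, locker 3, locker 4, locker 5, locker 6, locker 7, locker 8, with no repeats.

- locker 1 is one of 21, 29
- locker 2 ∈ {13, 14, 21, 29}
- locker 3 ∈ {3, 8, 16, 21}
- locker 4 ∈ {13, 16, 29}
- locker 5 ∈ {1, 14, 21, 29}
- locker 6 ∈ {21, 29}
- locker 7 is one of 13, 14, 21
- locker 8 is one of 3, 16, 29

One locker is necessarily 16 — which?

locker 4

Among the 8 variables, 1 fits only locker 5 (and all 8 values in {1, 3, 8, 13, 14, 16, 21, 29} must be used), so locker 5 = 1.
The 7 still-open variables together cover exactly {3, 8, 13, 14, 16, 21, 29} — 7 values for 7 variables — and 8 appears only in locker 3's list, so locker 3 = 8.
Among the 6 still-open variables, 3 fits only locker 8 (and all 6 values in {3, 13, 14, 16, 21, 29} must be used), so locker 8 = 3.
The 5 still-open variables draw from only 5 values {13, 14, 16, 21, 29}, so each is used; only locker 4 can be 16, hence locker 4 = 16.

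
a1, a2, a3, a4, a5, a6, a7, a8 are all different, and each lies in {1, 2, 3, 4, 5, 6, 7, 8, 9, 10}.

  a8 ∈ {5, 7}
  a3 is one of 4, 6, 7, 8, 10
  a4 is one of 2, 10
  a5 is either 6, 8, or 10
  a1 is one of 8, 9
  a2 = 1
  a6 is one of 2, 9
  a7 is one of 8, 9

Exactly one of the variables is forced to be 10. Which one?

a4

a2 must be 1 (only option left).
a1 and a7 between them cover only {8, 9} — a naked pair. Remove those values from a3, a5, a6.
That leaves a6 = 2. Strike 2 from a4.
So 10 goes to a4.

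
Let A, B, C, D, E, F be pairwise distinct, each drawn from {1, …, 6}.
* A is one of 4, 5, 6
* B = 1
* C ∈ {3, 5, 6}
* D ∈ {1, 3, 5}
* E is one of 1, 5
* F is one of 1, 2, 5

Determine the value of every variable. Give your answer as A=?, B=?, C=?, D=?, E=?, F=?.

B must be 1 (only option left). Strike 1 from D, E, F.
E must be 5 (only option left). Remove 5 from A, C, D, F.
F's domain is down to {2}, so F = 2.
D has just one choice, so D = 3. So C can't be 3.
That leaves C = 6. So A can't be 6.
A has just one choice, so A = 4.

A=4, B=1, C=6, D=3, E=5, F=2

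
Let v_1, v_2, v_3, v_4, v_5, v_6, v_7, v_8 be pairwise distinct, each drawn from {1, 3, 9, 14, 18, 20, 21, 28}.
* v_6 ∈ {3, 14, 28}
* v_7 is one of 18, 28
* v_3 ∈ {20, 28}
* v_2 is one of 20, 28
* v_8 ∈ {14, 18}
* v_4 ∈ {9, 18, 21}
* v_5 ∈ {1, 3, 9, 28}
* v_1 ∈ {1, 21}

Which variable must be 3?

v_6

The 2 variables v_2 and v_3 are confined to {20, 28}, which locks those values in; drop them from v_5, v_6, v_7.
That leaves v_7 = 18. Eliminate 18 elsewhere: v_4, v_8.
That leaves v_8 = 14. Remove 14 from v_6.
So 3 goes to v_6.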